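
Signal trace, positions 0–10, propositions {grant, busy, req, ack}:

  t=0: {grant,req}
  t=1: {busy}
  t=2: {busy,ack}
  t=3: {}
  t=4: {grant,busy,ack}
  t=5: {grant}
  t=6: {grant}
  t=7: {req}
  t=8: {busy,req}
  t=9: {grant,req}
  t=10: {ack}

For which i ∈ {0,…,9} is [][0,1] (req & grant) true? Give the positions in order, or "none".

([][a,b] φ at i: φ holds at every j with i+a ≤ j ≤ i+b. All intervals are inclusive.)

Evaluate at each i in [0,9]:
  i=0: ✗ (fails at j=1)
  i=1: ✗ (fails at j=1)
  i=2: ✗ (fails at j=2)
  i=3: ✗ (fails at j=3)
  i=4: ✗ (fails at j=4)
  i=5: ✗ (fails at j=5)
  i=6: ✗ (fails at j=6)
  i=7: ✗ (fails at j=7)
  i=8: ✗ (fails at j=8)
  i=9: ✗ (fails at j=10)

none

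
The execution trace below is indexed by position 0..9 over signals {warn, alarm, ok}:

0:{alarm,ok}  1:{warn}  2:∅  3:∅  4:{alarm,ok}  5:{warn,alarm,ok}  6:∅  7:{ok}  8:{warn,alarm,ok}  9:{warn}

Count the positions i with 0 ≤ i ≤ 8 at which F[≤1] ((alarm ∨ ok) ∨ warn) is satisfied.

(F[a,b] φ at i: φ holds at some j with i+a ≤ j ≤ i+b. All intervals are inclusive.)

8

Evaluate at each i in [0,8]:
  i=0: ✓ (witness j=0)
  i=1: ✓ (witness j=1)
  i=2: ✗ (none in [2,3])
  i=3: ✓ (witness j=4)
  i=4: ✓ (witness j=4)
  i=5: ✓ (witness j=5)
  i=6: ✓ (witness j=7)
  i=7: ✓ (witness j=7)
  i=8: ✓ (witness j=8)
Positions where it holds: {0, 1, 3, 4, 5, 6, 7, 8} → 8.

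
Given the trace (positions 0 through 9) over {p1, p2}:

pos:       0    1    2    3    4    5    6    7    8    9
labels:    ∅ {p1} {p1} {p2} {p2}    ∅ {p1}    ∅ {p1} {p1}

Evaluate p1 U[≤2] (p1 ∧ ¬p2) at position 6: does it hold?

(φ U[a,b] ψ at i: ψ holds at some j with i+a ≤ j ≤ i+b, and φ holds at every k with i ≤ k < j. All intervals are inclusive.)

Yes

Need some j in [6,8] with (p1 ∧ ¬p2), and p1 at every k in [6,j-1].
  j=6: (p1 ∧ ¬p2) holds; no prefix to check → satisfied.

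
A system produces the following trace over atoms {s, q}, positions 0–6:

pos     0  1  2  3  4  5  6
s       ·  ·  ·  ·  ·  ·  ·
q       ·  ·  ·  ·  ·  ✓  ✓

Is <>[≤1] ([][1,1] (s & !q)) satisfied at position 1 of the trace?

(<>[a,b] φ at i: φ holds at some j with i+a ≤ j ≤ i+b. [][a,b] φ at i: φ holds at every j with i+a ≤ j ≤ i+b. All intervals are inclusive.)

Check [][1,1] (s & !q) at each j in [1,2]:
  j=1: fails at 2
  j=2: fails at 3
No position in the window satisfies it → formula fails.

False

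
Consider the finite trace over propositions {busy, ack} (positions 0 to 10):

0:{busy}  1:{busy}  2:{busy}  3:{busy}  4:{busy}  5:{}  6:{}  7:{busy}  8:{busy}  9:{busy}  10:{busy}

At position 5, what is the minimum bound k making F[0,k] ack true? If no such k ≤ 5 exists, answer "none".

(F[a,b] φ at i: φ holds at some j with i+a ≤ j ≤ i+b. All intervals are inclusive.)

Scan j = 5,6,… for ack:
  j=5: fails
  j=6: fails
  j=7: fails
  j=8: fails
  j=9: fails
  j=10: fails
No j in [5,10] satisfies it → none.

none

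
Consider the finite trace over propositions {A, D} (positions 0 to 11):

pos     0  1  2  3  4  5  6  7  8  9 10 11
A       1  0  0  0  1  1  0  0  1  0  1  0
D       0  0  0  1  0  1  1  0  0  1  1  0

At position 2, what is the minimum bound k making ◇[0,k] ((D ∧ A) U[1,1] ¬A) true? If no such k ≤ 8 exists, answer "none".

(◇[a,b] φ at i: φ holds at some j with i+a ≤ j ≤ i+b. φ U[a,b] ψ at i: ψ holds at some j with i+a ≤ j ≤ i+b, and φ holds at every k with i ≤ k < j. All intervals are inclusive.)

Scan j = 2,3,… for ((D ∧ A) U[1,1] ¬A):
  j=2: fails
  j=3: fails
  j=4: fails
  j=5: holds
First hit at j=5, so smallest k = 5-2 = 3.

3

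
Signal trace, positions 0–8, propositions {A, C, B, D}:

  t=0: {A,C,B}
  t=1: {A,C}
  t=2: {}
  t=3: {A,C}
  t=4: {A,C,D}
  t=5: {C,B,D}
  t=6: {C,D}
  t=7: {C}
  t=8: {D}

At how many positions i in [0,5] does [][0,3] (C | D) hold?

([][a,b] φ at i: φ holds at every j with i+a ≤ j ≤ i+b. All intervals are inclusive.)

3

Evaluate at each i in [0,5]:
  i=0: ✗ (fails at j=2)
  i=1: ✗ (fails at j=2)
  i=2: ✗ (fails at j=2)
  i=3: ✓ (all of [3,6])
  i=4: ✓ (all of [4,7])
  i=5: ✓ (all of [5,8])
Positions where it holds: {3, 4, 5} → 3.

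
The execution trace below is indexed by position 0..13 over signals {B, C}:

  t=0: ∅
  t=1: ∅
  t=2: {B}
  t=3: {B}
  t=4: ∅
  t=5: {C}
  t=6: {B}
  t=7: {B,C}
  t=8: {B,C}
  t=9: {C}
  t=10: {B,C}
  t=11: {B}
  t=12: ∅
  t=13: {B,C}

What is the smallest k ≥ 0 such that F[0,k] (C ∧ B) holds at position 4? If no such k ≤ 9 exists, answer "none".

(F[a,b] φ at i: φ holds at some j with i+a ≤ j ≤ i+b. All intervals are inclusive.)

Scan j = 4,5,… for (C ∧ B):
  j=4: fails
  j=5: fails
  j=6: fails
  j=7: holds
First hit at j=7, so smallest k = 7-4 = 3.

3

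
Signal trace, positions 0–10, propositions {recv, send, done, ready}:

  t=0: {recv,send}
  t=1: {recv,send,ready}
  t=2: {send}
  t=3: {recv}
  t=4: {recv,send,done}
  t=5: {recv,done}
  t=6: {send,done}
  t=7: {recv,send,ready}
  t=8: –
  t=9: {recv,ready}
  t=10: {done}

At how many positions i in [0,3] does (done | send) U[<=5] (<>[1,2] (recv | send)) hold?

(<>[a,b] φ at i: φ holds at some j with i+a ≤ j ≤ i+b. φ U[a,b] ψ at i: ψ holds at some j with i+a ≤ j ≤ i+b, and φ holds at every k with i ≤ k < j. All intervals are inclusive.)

4

Evaluate at each i in [0,3]:
  i=0: ✓ (rhs at j=0)
  i=1: ✓ (rhs at j=1)
  i=2: ✓ (rhs at j=2)
  i=3: ✓ (rhs at j=3)
Positions where it holds: {0, 1, 2, 3} → 4.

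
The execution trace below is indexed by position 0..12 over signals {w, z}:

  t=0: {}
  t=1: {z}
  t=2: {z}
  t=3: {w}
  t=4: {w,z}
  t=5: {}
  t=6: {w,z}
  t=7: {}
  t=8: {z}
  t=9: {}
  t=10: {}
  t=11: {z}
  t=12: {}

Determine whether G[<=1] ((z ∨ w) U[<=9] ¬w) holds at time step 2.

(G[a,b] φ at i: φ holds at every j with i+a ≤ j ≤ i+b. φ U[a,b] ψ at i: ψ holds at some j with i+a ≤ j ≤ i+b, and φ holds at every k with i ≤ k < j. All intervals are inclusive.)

Check ((z ∨ w) U[<=9] ¬w) at every j in [2,3]:
  j=2: holds
  j=3: holds
All positions satisfy it → formula holds.

True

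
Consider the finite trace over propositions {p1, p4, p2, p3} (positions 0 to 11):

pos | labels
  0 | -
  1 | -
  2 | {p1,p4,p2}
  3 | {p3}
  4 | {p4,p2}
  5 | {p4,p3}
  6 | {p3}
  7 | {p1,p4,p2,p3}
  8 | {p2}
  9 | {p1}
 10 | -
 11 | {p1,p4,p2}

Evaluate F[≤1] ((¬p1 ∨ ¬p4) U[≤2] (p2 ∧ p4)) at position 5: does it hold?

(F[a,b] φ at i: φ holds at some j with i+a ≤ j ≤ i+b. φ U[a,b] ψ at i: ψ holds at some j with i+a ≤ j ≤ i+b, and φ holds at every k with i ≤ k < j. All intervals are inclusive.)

True

Check ((¬p1 ∨ ¬p4) U[≤2] (p2 ∧ p4)) at each j in [5,6]:
  j=5: holds
  j=6: holds
Found at j=5 → formula holds.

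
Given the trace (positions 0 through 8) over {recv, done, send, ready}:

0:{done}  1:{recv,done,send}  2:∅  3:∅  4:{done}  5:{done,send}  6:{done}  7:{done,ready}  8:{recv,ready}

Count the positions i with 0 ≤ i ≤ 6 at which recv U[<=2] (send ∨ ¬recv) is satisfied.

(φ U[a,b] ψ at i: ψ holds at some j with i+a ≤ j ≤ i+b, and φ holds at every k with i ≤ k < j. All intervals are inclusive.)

7

Evaluate at each i in [0,6]:
  i=0: ✓ (rhs at j=0)
  i=1: ✓ (rhs at j=1)
  i=2: ✓ (rhs at j=2)
  i=3: ✓ (rhs at j=3)
  i=4: ✓ (rhs at j=4)
  i=5: ✓ (rhs at j=5)
  i=6: ✓ (rhs at j=6)
Positions where it holds: {0, 1, 2, 3, 4, 5, 6} → 7.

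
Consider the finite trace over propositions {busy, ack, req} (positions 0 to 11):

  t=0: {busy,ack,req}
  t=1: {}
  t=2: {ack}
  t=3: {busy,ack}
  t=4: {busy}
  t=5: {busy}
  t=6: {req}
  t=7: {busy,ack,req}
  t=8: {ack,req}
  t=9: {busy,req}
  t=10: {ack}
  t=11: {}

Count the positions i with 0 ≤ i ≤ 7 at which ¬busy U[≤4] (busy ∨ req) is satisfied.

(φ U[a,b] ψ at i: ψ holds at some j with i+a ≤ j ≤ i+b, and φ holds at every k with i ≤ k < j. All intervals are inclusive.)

Evaluate at each i in [0,7]:
  i=0: ✓ (rhs at j=0)
  i=1: ✓ (rhs at j=3; lhs holds on [1,2])
  i=2: ✓ (rhs at j=3; lhs holds on [2,2])
  i=3: ✓ (rhs at j=3)
  i=4: ✓ (rhs at j=4)
  i=5: ✓ (rhs at j=5)
  i=6: ✓ (rhs at j=6)
  i=7: ✓ (rhs at j=7)
Positions where it holds: {0, 1, 2, 3, 4, 5, 6, 7} → 8.

8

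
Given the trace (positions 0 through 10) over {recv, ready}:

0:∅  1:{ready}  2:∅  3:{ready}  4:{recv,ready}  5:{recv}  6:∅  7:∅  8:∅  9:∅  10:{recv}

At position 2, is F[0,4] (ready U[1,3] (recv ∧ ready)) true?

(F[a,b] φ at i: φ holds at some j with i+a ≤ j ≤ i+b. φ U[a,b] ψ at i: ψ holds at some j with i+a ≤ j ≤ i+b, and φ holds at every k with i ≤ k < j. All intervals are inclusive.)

Holds

Check (ready U[1,3] (recv ∧ ready)) at each j in [2,6]:
  j=2: fails
  j=3: holds
  j=4: fails
  j=5: fails
  j=6: fails
Found at j=3 → formula holds.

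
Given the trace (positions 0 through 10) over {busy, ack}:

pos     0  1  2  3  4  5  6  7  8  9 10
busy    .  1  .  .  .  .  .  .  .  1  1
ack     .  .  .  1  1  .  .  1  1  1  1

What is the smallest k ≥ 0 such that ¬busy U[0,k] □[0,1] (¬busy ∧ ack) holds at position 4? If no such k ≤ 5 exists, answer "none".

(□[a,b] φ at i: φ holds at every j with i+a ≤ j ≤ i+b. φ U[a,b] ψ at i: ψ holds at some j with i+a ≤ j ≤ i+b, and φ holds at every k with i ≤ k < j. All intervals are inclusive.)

Need earliest j ≥ 4 with □[0,1] (¬busy ∧ ack), and ¬busy at every k in [4,j-1].
  j=4: rhs fails.
  j=5: rhs fails.
  j=6: rhs fails.
  j=7: rhs holds; lhs holds on [4,6]. k = 3.

3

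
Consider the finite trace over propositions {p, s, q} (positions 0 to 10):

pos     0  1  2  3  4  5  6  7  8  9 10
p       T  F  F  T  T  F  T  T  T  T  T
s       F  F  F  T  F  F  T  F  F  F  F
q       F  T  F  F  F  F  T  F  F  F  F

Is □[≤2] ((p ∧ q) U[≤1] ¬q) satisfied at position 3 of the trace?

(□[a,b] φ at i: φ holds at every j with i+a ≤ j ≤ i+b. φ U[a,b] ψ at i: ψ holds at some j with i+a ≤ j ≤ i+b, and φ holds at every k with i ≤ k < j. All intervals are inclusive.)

Check ((p ∧ q) U[≤1] ¬q) at every j in [3,5]:
  j=3: holds
  j=4: holds
  j=5: holds
All positions satisfy it → formula holds.

Yes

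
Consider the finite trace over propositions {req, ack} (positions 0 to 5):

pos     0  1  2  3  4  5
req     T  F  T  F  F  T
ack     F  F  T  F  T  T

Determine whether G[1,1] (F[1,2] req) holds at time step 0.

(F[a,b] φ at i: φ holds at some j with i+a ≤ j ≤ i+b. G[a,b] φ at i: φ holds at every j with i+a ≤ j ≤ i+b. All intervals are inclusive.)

Holds

Check F[1,2] req at every j in [1,1]:
  j=1: holds (witness at 2)
All positions satisfy it → formula holds.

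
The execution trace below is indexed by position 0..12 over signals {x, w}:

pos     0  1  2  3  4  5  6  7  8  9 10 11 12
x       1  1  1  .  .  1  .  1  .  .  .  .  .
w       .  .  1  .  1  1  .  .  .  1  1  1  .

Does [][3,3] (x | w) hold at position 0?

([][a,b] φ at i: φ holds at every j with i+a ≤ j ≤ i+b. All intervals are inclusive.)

False

Check (x | w) at every j in [3,3]:
  j=3: false
Fails at j=3 → formula fails.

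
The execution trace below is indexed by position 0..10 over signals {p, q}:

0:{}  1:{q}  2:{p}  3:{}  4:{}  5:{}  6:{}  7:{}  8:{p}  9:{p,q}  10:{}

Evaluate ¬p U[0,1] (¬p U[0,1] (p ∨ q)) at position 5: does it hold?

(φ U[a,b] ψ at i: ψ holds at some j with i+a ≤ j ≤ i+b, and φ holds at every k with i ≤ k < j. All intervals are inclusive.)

Need some j in [5,6] with (¬p U[0,1] (p ∨ q)), and ¬p at every k in [5,j-1].
  j=5: (¬p U[0,1] (p ∨ q)) — fails.
  j=6: (¬p U[0,1] (p ∨ q)) — fails.
No j in the window works → until fails.

No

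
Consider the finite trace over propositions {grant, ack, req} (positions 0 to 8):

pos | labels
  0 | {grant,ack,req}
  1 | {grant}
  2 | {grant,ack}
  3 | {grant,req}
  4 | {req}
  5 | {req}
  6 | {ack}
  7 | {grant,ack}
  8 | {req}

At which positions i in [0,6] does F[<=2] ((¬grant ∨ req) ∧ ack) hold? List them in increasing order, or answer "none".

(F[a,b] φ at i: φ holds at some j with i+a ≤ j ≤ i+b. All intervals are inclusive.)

0, 4, 5, 6

Evaluate at each i in [0,6]:
  i=0: ✓ (witness j=0)
  i=1: ✗ (none in [1,3])
  i=2: ✗ (none in [2,4])
  i=3: ✗ (none in [3,5])
  i=4: ✓ (witness j=6)
  i=5: ✓ (witness j=6)
  i=6: ✓ (witness j=6)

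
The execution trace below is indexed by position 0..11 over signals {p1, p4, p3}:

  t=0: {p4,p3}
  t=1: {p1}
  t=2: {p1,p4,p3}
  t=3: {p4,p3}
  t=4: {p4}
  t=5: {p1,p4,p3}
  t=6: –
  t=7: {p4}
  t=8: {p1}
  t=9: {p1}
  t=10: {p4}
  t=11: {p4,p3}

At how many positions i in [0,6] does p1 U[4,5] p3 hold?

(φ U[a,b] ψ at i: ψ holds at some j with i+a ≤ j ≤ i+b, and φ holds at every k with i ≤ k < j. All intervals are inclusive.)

0

Evaluate at each i in [0,6]:
  i=0: ✗ (lhs fails at k=0 before rhs at j=5)
  i=1: ✗ (lhs fails at k=3 before rhs at j=5)
  i=2: ✗ (no rhs in [6,7])
  i=3: ✗ (no rhs in [7,8])
  i=4: ✗ (no rhs in [8,9])
  i=5: ✗ (no rhs in [9,10])
  i=6: ✗ (lhs fails at k=6 before rhs at j=11)
Positions where it holds: {} → 0.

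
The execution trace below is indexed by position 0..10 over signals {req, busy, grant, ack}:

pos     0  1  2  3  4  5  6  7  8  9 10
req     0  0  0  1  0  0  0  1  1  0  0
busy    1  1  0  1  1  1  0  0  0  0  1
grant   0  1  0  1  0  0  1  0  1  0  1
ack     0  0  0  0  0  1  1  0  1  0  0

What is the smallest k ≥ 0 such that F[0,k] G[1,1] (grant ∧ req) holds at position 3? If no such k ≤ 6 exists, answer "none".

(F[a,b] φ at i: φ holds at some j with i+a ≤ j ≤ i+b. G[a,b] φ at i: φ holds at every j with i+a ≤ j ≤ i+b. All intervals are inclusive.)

Scan j = 3,4,… for G[1,1] (grant ∧ req):
  j=3: fails
  j=4: fails
  j=5: fails
  j=6: fails
  j=7: holds
First hit at j=7, so smallest k = 7-3 = 4.

4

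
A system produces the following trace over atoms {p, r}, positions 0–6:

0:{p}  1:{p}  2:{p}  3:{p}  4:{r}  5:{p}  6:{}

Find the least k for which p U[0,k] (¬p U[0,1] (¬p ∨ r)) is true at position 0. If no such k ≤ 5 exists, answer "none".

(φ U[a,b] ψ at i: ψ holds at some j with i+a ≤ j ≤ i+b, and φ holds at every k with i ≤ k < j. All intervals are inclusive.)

4

Need earliest j ≥ 0 with (¬p U[0,1] (¬p ∨ r)), and p at every k in [0,j-1].
  j=0: rhs fails.
  j=1: rhs fails.
  j=2: rhs fails.
  j=3: rhs fails.
  j=4: rhs holds; lhs holds on [0,3]. k = 4.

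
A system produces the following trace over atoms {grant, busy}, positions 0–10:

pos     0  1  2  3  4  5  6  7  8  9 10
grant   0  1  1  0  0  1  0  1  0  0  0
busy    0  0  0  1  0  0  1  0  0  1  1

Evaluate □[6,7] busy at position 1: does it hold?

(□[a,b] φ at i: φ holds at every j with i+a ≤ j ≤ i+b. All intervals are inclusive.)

Does not hold

Check busy at every j in [7,8]:
  j=7: false
  j=8: false
Fails at j=7 → formula fails.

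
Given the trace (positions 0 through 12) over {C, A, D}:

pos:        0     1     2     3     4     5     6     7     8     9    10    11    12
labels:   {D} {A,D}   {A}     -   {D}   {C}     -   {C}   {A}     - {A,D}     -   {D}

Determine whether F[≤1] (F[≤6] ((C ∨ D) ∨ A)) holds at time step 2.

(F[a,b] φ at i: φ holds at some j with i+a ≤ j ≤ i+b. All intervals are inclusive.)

Holds

Check F[≤6] ((C ∨ D) ∨ A) at each j in [2,3]:
  j=2: holds (witness at 2)
  j=3: holds (witness at 4)
Found at j=2 → formula holds.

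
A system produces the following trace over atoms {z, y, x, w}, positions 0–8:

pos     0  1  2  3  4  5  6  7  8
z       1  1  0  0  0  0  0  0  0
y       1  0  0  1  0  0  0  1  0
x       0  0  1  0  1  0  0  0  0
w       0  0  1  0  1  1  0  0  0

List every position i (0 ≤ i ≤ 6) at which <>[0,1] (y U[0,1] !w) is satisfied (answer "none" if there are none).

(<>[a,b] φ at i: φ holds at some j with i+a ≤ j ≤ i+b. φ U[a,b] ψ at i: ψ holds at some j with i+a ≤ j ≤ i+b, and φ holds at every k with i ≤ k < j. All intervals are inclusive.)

Evaluate at each i in [0,6]:
  i=0: ✓ (witness j=0)
  i=1: ✓ (witness j=1)
  i=2: ✓ (witness j=3)
  i=3: ✓ (witness j=3)
  i=4: ✗ (none in [4,5])
  i=5: ✓ (witness j=6)
  i=6: ✓ (witness j=6)

0, 1, 2, 3, 5, 6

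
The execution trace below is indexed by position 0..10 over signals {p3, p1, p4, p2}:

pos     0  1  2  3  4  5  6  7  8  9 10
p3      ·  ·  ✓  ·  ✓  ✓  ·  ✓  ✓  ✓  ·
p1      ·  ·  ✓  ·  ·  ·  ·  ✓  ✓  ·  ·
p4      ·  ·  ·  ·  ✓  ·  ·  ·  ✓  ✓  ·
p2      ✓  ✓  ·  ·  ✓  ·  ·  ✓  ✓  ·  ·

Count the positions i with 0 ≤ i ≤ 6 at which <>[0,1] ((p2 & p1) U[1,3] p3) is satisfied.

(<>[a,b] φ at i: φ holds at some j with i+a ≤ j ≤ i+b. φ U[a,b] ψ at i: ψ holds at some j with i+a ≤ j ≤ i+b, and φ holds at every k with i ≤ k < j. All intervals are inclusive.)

Evaluate at each i in [0,6]:
  i=0: ✗ (none in [0,1])
  i=1: ✗ (none in [1,2])
  i=2: ✗ (none in [2,3])
  i=3: ✗ (none in [3,4])
  i=4: ✗ (none in [4,5])
  i=5: ✗ (none in [5,6])
  i=6: ✓ (witness j=7)
Positions where it holds: {6} → 1.

1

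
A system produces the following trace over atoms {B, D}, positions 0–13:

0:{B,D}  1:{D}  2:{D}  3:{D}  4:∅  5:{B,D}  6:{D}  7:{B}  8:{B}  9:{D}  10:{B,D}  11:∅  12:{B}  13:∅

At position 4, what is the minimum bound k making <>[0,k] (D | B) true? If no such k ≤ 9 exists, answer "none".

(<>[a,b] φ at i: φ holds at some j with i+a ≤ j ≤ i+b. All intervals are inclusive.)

1

Scan j = 4,5,… for (D | B):
  j=4: fails
  j=5: holds
First hit at j=5, so smallest k = 5-4 = 1.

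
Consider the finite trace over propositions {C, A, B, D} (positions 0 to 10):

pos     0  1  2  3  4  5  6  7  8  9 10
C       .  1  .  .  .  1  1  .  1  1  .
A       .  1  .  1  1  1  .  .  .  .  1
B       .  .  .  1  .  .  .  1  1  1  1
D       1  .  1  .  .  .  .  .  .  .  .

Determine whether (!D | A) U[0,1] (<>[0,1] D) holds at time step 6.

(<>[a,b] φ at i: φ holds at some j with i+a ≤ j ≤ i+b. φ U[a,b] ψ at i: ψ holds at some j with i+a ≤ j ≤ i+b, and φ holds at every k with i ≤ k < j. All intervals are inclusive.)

Need some j in [6,7] with <>[0,1] D, and (!D | A) at every k in [6,j-1].
  j=6: <>[0,1] D — fails (none in [6,7]).
  j=7: <>[0,1] D — fails (none in [7,8]).
No j in the window works → until fails.

Does not hold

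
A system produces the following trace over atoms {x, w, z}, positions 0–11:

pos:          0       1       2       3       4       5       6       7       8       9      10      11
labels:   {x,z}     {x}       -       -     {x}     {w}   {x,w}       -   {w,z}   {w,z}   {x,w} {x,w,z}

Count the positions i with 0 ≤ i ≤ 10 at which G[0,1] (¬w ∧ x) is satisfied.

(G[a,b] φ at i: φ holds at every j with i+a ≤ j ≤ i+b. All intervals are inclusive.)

Evaluate at each i in [0,10]:
  i=0: ✓ (all of [0,1])
  i=1: ✗ (fails at j=2)
  i=2: ✗ (fails at j=2)
  i=3: ✗ (fails at j=3)
  i=4: ✗ (fails at j=5)
  i=5: ✗ (fails at j=5)
  i=6: ✗ (fails at j=6)
  i=7: ✗ (fails at j=7)
  i=8: ✗ (fails at j=8)
  i=9: ✗ (fails at j=9)
  i=10: ✗ (fails at j=10)
Positions where it holds: {0} → 1.

1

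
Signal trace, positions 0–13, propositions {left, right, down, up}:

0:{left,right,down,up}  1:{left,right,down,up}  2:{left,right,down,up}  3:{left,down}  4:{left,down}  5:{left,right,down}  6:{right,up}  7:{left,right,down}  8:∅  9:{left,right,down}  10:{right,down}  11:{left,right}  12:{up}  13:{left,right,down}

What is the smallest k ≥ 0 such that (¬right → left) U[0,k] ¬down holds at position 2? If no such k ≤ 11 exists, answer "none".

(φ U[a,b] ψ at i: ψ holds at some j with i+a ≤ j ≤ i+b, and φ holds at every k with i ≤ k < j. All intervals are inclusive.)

Need earliest j ≥ 2 with ¬down, and (¬right → left) at every k in [2,j-1].
  j=2: rhs fails.
  j=3: rhs fails.
  j=4: rhs fails.
  j=5: rhs fails.
  j=6: rhs holds; lhs holds on [2,5]. k = 4.

4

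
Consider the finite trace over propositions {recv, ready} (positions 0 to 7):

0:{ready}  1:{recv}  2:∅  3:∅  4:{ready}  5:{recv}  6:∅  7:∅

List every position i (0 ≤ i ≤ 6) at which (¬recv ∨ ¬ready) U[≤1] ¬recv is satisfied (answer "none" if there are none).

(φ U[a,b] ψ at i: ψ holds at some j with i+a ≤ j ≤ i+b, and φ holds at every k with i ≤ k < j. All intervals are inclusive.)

Evaluate at each i in [0,6]:
  i=0: ✓ (rhs at j=0)
  i=1: ✓ (rhs at j=2; lhs holds on [1,1])
  i=2: ✓ (rhs at j=2)
  i=3: ✓ (rhs at j=3)
  i=4: ✓ (rhs at j=4)
  i=5: ✓ (rhs at j=6; lhs holds on [5,5])
  i=6: ✓ (rhs at j=6)

0, 1, 2, 3, 4, 5, 6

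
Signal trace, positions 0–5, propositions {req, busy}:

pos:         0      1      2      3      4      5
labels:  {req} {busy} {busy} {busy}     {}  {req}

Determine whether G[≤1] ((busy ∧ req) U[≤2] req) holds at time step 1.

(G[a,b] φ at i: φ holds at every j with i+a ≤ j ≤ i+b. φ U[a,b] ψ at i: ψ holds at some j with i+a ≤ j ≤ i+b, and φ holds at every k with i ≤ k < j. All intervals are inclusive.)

Does not hold

Check ((busy ∧ req) U[≤2] req) at every j in [1,2]:
  j=1: fails
  j=2: fails
Fails at j=1 → formula fails.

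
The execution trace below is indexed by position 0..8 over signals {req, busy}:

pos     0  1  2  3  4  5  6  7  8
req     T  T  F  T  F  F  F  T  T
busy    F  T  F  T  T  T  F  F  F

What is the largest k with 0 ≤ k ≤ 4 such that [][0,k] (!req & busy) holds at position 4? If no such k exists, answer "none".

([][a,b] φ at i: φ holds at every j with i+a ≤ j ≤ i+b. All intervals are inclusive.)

1

(!req & busy) must hold from j=4 onward; find where it first fails.
  j=4: holds
  j=5: holds
  j=6: fails
Holds on [4,5], so largest k = 1.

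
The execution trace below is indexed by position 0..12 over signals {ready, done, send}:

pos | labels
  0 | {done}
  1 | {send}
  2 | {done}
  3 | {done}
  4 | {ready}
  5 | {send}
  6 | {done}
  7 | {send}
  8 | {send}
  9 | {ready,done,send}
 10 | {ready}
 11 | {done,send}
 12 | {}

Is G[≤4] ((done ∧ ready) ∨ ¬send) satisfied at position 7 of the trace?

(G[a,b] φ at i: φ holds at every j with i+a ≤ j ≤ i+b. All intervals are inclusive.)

No

Check ((done ∧ ready) ∨ ¬send) at every j in [7,11]:
  j=7: false
  j=8: false
  j=9: true
  j=10: true
  j=11: false
Fails at j=7 → formula fails.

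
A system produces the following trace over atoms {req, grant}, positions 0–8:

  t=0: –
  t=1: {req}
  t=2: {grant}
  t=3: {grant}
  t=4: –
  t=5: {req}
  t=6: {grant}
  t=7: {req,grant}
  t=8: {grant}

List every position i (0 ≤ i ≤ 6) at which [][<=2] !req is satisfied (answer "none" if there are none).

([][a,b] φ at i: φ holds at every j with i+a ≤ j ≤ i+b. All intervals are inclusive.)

2

Evaluate at each i in [0,6]:
  i=0: ✗ (fails at j=1)
  i=1: ✗ (fails at j=1)
  i=2: ✓ (all of [2,4])
  i=3: ✗ (fails at j=5)
  i=4: ✗ (fails at j=5)
  i=5: ✗ (fails at j=5)
  i=6: ✗ (fails at j=7)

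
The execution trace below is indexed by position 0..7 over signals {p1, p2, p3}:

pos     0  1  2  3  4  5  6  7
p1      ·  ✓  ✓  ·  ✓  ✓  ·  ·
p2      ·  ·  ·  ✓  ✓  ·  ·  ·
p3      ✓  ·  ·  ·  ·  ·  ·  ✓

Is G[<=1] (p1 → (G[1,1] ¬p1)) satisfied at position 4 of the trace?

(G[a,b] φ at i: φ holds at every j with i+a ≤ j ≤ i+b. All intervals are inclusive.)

No

Check (p1 → (G[1,1] ¬p1)) at every j in [4,5]:
  j=4: antecedent true; consequent fails at 5 → ✗
  j=5: antecedent true; consequent holds on [6,6] → ✓
Fails at j=4 → formula fails.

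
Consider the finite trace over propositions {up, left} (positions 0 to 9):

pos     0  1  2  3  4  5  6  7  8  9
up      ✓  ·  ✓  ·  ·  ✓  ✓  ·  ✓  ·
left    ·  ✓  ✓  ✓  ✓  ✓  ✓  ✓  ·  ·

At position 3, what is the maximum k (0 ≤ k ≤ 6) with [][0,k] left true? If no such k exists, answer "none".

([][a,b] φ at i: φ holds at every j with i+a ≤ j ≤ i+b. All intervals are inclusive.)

4

left must hold from j=3 onward; find where it first fails.
  j=3: holds
  j=4: holds
  j=5: holds
  j=6: holds
  j=7: holds
  j=8: fails
Holds on [3,7], so largest k = 4.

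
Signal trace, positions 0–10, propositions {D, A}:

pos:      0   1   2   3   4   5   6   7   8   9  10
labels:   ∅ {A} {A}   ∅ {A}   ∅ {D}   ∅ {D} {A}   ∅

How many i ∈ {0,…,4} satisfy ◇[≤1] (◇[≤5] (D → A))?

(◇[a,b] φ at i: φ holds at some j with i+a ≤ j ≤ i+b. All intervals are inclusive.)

Evaluate at each i in [0,4]:
  i=0: ✓ (witness j=0)
  i=1: ✓ (witness j=1)
  i=2: ✓ (witness j=2)
  i=3: ✓ (witness j=3)
  i=4: ✓ (witness j=4)
Positions where it holds: {0, 1, 2, 3, 4} → 5.

5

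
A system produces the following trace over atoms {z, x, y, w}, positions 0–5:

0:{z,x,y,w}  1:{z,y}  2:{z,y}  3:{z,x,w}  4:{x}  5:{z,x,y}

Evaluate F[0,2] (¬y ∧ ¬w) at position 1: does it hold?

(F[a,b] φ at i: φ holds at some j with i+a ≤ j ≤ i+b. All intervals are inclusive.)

Check (¬y ∧ ¬w) at each j in [1,3]:
  j=1: false
  j=2: false
  j=3: false
No position in the window satisfies it → formula fails.

Does not hold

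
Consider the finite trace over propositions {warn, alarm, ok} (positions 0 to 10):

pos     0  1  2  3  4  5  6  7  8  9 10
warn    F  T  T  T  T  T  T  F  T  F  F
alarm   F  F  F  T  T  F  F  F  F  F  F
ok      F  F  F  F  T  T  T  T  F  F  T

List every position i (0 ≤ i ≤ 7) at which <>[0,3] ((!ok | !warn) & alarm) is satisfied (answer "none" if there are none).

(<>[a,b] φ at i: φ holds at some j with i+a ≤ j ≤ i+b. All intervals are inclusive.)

Evaluate at each i in [0,7]:
  i=0: ✓ (witness j=3)
  i=1: ✓ (witness j=3)
  i=2: ✓ (witness j=3)
  i=3: ✓ (witness j=3)
  i=4: ✗ (none in [4,7])
  i=5: ✗ (none in [5,8])
  i=6: ✗ (none in [6,9])
  i=7: ✗ (none in [7,10])

0, 1, 2, 3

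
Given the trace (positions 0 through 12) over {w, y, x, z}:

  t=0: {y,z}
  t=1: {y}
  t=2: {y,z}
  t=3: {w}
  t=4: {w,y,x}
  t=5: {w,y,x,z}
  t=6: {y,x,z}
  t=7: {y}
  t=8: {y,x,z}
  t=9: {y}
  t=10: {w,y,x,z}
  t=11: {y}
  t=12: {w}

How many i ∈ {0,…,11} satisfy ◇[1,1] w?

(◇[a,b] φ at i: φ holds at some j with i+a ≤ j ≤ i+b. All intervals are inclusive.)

5

Evaluate at each i in [0,11]:
  i=0: ✗ (none in [1,1])
  i=1: ✗ (none in [2,2])
  i=2: ✓ (witness j=3)
  i=3: ✓ (witness j=4)
  i=4: ✓ (witness j=5)
  i=5: ✗ (none in [6,6])
  i=6: ✗ (none in [7,7])
  i=7: ✗ (none in [8,8])
  i=8: ✗ (none in [9,9])
  i=9: ✓ (witness j=10)
  i=10: ✗ (none in [11,11])
  i=11: ✓ (witness j=12)
Positions where it holds: {2, 3, 4, 9, 11} → 5.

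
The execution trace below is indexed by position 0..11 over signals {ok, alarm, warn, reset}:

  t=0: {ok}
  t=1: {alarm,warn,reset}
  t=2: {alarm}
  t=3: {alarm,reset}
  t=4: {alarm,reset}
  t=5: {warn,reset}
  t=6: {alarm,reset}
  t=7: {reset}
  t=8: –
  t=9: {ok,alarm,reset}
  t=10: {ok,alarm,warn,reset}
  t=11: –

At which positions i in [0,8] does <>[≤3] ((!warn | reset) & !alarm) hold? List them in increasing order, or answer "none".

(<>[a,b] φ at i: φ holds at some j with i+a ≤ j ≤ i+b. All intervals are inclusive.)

0, 2, 3, 4, 5, 6, 7, 8

Evaluate at each i in [0,8]:
  i=0: ✓ (witness j=0)
  i=1: ✗ (none in [1,4])
  i=2: ✓ (witness j=5)
  i=3: ✓ (witness j=5)
  i=4: ✓ (witness j=5)
  i=5: ✓ (witness j=5)
  i=6: ✓ (witness j=7)
  i=7: ✓ (witness j=7)
  i=8: ✓ (witness j=8)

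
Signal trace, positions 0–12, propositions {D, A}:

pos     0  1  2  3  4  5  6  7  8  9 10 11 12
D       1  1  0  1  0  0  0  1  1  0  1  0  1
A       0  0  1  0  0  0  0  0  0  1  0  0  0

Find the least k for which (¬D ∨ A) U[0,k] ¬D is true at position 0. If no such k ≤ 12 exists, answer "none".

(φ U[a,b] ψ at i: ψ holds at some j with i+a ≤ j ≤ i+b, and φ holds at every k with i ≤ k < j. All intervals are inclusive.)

none

Need earliest j ≥ 0 with ¬D, and (¬D ∨ A) at every k in [0,j-1].
  j=0: rhs fails.
  j=1: rhs fails.
  j=2: rhs holds but lhs fails at k=0.
  j=3: rhs fails.
  j=4: rhs holds but lhs fails at k=0.
  j=5: rhs holds but lhs fails at k=0.
  j=6: rhs holds but lhs fails at k=0.
  j=7: rhs fails.
  j=8: rhs fails.
  j=9: rhs holds but lhs fails at k=0.
  j=10: rhs fails.
  j=11: rhs holds but lhs fails at k=0.
  j=12: rhs fails.
No witness within the range → none.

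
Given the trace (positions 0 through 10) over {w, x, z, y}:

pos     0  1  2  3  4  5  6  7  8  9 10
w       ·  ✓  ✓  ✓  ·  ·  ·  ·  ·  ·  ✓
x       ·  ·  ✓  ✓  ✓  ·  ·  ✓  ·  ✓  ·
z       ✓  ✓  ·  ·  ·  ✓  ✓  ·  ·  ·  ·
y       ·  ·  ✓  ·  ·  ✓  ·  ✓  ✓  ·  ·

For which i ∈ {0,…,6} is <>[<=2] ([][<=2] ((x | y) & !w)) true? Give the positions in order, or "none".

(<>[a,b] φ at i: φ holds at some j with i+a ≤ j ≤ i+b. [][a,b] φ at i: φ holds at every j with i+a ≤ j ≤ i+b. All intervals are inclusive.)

5, 6

Evaluate at each i in [0,6]:
  i=0: ✗ (none in [0,2])
  i=1: ✗ (none in [1,3])
  i=2: ✗ (none in [2,4])
  i=3: ✗ (none in [3,5])
  i=4: ✗ (none in [4,6])
  i=5: ✓ (witness j=7)
  i=6: ✓ (witness j=7)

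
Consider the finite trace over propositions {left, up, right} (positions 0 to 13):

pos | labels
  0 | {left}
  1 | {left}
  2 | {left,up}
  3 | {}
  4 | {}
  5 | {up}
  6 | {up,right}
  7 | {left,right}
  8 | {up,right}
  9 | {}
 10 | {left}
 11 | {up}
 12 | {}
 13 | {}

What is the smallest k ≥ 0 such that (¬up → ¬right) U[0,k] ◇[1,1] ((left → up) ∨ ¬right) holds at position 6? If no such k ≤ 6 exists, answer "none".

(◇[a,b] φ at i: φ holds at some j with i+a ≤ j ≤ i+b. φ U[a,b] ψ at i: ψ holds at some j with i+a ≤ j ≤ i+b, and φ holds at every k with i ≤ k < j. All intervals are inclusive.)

Need earliest j ≥ 6 with ◇[1,1] ((left → up) ∨ ¬right), and (¬up → ¬right) at every k in [6,j-1].
  j=6: rhs fails.
  j=7: rhs holds; lhs holds on [6,6]. k = 1.

1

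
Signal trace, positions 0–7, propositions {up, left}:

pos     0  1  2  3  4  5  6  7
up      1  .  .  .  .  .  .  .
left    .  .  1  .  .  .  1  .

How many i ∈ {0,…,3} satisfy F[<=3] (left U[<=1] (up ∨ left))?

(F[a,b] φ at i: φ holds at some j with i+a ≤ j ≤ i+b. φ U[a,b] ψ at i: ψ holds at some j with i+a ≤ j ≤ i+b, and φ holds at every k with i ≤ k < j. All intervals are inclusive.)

Evaluate at each i in [0,3]:
  i=0: ✓ (witness j=0)
  i=1: ✓ (witness j=2)
  i=2: ✓ (witness j=2)
  i=3: ✓ (witness j=6)
Positions where it holds: {0, 1, 2, 3} → 4.

4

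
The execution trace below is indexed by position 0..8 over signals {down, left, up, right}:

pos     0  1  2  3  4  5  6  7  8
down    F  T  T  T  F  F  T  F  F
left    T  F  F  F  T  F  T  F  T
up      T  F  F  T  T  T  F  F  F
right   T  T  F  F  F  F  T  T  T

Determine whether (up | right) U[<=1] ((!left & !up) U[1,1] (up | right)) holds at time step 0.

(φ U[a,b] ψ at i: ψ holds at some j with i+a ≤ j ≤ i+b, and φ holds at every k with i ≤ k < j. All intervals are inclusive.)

Need some j in [0,1] with ((!left & !up) U[1,1] (up | right)), and (up | right) at every k in [0,j-1].
  j=0: ((!left & !up) U[1,1] (up | right)) — fails.
  j=1: ((!left & !up) U[1,1] (up | right)) — fails.
No j in the window works → until fails.

No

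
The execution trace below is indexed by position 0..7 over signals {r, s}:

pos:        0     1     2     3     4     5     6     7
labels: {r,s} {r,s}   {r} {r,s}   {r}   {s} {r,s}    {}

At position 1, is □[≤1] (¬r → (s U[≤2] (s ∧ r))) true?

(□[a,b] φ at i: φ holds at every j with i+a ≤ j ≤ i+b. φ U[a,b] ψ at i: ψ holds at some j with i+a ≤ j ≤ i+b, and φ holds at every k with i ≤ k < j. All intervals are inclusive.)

True

Check (¬r → (s U[≤2] (s ∧ r))) at every j in [1,2]:
  j=1: antecedent false → ✓
  j=2: antecedent false → ✓
All positions satisfy it → formula holds.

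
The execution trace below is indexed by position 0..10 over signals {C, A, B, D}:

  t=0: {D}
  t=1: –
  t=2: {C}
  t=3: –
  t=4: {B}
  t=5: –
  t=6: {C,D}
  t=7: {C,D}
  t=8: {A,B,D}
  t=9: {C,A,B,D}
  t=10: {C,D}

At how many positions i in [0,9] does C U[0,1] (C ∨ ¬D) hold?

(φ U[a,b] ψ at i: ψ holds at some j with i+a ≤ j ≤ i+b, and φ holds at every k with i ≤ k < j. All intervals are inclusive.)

Evaluate at each i in [0,9]:
  i=0: ✗ (lhs fails at k=0 before rhs at j=1)
  i=1: ✓ (rhs at j=1)
  i=2: ✓ (rhs at j=2)
  i=3: ✓ (rhs at j=3)
  i=4: ✓ (rhs at j=4)
  i=5: ✓ (rhs at j=5)
  i=6: ✓ (rhs at j=6)
  i=7: ✓ (rhs at j=7)
  i=8: ✗ (lhs fails at k=8 before rhs at j=9)
  i=9: ✓ (rhs at j=9)
Positions where it holds: {1, 2, 3, 4, 5, 6, 7, 9} → 8.

8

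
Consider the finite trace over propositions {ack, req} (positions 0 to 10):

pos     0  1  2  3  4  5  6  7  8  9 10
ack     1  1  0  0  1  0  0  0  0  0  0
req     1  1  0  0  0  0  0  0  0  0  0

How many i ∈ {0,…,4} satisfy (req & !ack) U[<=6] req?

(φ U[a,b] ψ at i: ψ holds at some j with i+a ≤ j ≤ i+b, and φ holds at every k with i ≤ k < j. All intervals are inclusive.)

Evaluate at each i in [0,4]:
  i=0: ✓ (rhs at j=0)
  i=1: ✓ (rhs at j=1)
  i=2: ✗ (no rhs in [2,8])
  i=3: ✗ (no rhs in [3,9])
  i=4: ✗ (no rhs in [4,10])
Positions where it holds: {0, 1} → 2.

2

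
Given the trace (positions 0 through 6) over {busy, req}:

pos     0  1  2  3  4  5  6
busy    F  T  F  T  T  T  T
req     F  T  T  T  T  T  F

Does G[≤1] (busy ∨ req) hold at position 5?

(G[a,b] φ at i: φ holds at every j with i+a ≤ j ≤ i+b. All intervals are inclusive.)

Check (busy ∨ req) at every j in [5,6]:
  j=5: true
  j=6: true
All positions satisfy it → formula holds.

Holds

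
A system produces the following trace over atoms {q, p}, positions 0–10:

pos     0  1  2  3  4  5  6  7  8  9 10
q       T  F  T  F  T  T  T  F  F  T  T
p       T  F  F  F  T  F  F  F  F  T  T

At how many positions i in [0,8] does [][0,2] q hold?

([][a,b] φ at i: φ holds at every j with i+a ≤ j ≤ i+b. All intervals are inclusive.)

Evaluate at each i in [0,8]:
  i=0: ✗ (fails at j=1)
  i=1: ✗ (fails at j=1)
  i=2: ✗ (fails at j=3)
  i=3: ✗ (fails at j=3)
  i=4: ✓ (all of [4,6])
  i=5: ✗ (fails at j=7)
  i=6: ✗ (fails at j=7)
  i=7: ✗ (fails at j=7)
  i=8: ✗ (fails at j=8)
Positions where it holds: {4} → 1.

1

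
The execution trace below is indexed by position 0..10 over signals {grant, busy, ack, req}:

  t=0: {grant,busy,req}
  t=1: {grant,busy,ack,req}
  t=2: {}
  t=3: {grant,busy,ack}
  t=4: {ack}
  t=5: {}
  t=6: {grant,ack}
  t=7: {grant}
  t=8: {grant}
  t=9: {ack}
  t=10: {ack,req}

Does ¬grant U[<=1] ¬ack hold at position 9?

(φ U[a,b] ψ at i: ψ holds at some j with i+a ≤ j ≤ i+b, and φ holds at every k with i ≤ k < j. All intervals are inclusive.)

Need some j in [9,10] with ¬ack, and ¬grant at every k in [9,j-1].
  j=9: ¬ack false.
  j=10: ¬ack false.
No j in the window works → until fails.

Does not hold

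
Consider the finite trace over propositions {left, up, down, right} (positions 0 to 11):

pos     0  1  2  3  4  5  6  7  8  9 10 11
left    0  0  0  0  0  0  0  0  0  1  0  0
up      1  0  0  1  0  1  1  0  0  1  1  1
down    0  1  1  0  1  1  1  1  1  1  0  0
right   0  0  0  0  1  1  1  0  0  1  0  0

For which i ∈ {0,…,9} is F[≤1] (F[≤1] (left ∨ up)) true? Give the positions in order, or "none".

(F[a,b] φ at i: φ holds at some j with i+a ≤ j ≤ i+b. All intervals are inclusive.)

0, 1, 2, 3, 4, 5, 6, 7, 8, 9

Evaluate at each i in [0,9]:
  i=0: ✓ (witness j=0)
  i=1: ✓ (witness j=2)
  i=2: ✓ (witness j=2)
  i=3: ✓ (witness j=3)
  i=4: ✓ (witness j=4)
  i=5: ✓ (witness j=5)
  i=6: ✓ (witness j=6)
  i=7: ✓ (witness j=8)
  i=8: ✓ (witness j=8)
  i=9: ✓ (witness j=9)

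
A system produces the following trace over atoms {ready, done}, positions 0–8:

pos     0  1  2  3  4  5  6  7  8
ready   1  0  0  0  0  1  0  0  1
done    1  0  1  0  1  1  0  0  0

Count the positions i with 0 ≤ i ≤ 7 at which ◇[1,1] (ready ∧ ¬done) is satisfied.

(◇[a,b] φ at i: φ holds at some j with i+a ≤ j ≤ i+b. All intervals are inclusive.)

1

Evaluate at each i in [0,7]:
  i=0: ✗ (none in [1,1])
  i=1: ✗ (none in [2,2])
  i=2: ✗ (none in [3,3])
  i=3: ✗ (none in [4,4])
  i=4: ✗ (none in [5,5])
  i=5: ✗ (none in [6,6])
  i=6: ✗ (none in [7,7])
  i=7: ✓ (witness j=8)
Positions where it holds: {7} → 1.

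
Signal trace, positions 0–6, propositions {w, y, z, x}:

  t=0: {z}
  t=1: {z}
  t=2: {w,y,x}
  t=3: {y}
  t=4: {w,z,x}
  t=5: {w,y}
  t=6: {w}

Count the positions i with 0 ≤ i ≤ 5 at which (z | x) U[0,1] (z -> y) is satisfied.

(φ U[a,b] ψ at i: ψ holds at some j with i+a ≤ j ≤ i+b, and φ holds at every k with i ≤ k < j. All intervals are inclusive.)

5

Evaluate at each i in [0,5]:
  i=0: ✗ (no rhs in [0,1])
  i=1: ✓ (rhs at j=2; lhs holds on [1,1])
  i=2: ✓ (rhs at j=2)
  i=3: ✓ (rhs at j=3)
  i=4: ✓ (rhs at j=5; lhs holds on [4,4])
  i=5: ✓ (rhs at j=5)
Positions where it holds: {1, 2, 3, 4, 5} → 5.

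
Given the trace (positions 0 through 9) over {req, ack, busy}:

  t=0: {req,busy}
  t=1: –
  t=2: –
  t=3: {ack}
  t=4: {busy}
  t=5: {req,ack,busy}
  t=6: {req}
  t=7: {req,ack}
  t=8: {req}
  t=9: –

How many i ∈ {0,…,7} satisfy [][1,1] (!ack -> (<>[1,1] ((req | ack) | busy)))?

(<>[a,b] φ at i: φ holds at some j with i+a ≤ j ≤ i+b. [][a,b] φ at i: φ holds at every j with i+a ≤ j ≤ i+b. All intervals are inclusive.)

6

Evaluate at each i in [0,7]:
  i=0: ✗ (fails at j=1)
  i=1: ✓ (all of [2,2])
  i=2: ✓ (all of [3,3])
  i=3: ✓ (all of [4,4])
  i=4: ✓ (all of [5,5])
  i=5: ✓ (all of [6,6])
  i=6: ✓ (all of [7,7])
  i=7: ✗ (fails at j=8)
Positions where it holds: {1, 2, 3, 4, 5, 6} → 6.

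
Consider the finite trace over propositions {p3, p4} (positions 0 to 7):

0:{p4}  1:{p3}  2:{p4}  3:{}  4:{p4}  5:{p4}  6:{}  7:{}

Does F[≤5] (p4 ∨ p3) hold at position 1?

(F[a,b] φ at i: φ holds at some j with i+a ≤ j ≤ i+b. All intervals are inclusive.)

Check (p4 ∨ p3) at each j in [1,6]:
  j=1: true
  j=2: true
  j=3: false
  j=4: true
  j=5: true
  j=6: false
Found at j=1 → formula holds.

True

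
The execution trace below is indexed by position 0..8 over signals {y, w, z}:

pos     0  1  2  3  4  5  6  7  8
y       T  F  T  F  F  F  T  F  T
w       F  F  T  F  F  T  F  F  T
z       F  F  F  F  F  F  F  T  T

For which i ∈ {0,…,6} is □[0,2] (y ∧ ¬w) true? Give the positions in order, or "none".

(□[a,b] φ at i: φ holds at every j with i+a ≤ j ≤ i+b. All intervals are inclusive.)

Evaluate at each i in [0,6]:
  i=0: ✗ (fails at j=1)
  i=1: ✗ (fails at j=1)
  i=2: ✗ (fails at j=2)
  i=3: ✗ (fails at j=3)
  i=4: ✗ (fails at j=4)
  i=5: ✗ (fails at j=5)
  i=6: ✗ (fails at j=7)

none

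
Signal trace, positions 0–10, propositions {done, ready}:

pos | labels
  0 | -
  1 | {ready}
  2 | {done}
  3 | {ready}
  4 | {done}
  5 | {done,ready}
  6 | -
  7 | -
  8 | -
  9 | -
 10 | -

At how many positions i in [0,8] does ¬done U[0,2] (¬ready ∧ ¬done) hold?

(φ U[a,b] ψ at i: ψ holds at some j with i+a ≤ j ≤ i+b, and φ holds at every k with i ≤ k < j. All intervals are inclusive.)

4

Evaluate at each i in [0,8]:
  i=0: ✓ (rhs at j=0)
  i=1: ✗ (no rhs in [1,3])
  i=2: ✗ (no rhs in [2,4])
  i=3: ✗ (no rhs in [3,5])
  i=4: ✗ (lhs fails at k=4 before rhs at j=6)
  i=5: ✗ (lhs fails at k=5 before rhs at j=6)
  i=6: ✓ (rhs at j=6)
  i=7: ✓ (rhs at j=7)
  i=8: ✓ (rhs at j=8)
Positions where it holds: {0, 6, 7, 8} → 4.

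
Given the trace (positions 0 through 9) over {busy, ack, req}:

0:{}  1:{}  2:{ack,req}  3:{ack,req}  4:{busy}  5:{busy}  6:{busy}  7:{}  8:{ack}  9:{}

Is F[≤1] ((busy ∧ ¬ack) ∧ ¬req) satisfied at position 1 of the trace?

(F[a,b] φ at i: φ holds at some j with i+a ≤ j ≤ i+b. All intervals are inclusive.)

Check ((busy ∧ ¬ack) ∧ ¬req) at each j in [1,2]:
  j=1: false
  j=2: false
No position in the window satisfies it → formula fails.

False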